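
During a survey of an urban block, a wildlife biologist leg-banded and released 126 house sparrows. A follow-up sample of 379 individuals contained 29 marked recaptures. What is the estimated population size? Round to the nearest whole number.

N ≈ 1647

Lincoln-Petersen assumes M/N = R/C, so N = M·C / R.
N = (126 × 379) / 29 = 47754 / 29 ≈ 1646.7 → 1647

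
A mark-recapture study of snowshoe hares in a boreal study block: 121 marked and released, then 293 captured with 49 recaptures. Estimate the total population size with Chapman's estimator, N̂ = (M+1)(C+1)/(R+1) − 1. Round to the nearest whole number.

N ≈ 716

N̂ = (121+1)(293+1)/(49+1) − 1 = 122·294/50 − 1
= 35868/50 − 1 ≈ 717.4 − 1 ≈ 716.4 → 716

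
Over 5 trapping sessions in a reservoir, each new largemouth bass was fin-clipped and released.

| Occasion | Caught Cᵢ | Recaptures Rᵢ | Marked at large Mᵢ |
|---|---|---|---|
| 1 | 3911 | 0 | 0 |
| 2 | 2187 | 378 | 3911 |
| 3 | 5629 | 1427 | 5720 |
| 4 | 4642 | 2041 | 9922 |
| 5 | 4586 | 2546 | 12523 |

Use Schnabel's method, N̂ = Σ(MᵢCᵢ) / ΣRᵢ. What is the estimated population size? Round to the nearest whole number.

N ≈ 22,566

Σ MᵢCᵢ = 0·3911 + 3911·2187 + 5720·5629 + 9922·4642 + 12523·4586 = 0 + 8553357 + 32197880 + 46057924 + 57430478 = 144239639
Σ Rᵢ = 0 + 378 + 1427 + 2041 + 2546 = 6392
N̂ = 144239639 / 6392 ≈ 22565.7 → 22566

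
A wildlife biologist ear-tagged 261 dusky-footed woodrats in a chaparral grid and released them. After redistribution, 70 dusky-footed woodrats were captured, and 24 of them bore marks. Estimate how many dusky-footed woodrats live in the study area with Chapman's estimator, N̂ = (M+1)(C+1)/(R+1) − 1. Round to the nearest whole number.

N ≈ 743

N̂ = (261+1)(70+1)/(24+1) − 1 = 262·71/25 − 1
= 18602/25 − 1 ≈ 744.1 − 1 ≈ 743.1 → 743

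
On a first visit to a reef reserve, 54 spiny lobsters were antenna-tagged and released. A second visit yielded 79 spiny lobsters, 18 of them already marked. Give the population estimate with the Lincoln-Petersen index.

If marked individuals mix randomly, R/C ≈ M/N, giving N ≈ M·C/R.
N = (54 × 79) / 18 = 4266 / 18 = 237

N = 237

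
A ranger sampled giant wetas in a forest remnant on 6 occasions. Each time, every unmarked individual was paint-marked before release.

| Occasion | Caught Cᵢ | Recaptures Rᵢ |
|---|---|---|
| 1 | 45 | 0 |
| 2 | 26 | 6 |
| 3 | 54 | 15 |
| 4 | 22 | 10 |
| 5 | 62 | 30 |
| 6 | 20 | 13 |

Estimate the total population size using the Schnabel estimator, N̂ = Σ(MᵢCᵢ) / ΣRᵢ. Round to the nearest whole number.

N ≈ 231

Marked at large before each occasion: Mᵢ = Σⱼ<ᵢ (Cⱼ − Rⱼ) → M1=0, M2=45, M3=65, M4=104, M5=116, M6=148
Σ MᵢCᵢ = 0·45 + 45·26 + 65·54 + 104·22 + 116·62 + 148·20 = 0 + 1170 + 3510 + 2288 + 7192 + 2960 = 17120
Σ Rᵢ = 0 + 6 + 15 + 10 + 30 + 13 = 74
N̂ = 17120 / 74 ≈ 231.4 → 231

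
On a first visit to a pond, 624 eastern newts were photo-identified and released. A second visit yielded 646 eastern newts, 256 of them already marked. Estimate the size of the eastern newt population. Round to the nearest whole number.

N ≈ 1575

If marked individuals mix randomly, R/C ≈ M/N, giving N ≈ M·C/R.
N = (624 × 646) / 256 = 403104 / 256 ≈ 1574.6 → 1575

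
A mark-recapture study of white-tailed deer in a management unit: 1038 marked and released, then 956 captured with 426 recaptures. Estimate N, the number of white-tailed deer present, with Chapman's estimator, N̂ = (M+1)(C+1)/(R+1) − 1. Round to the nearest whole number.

N̂ = (1038+1)(956+1)/(426+1) − 1 = 1039·957/427 − 1
= 994323/427 − 1 ≈ 2328.6 − 1 ≈ 2327.6 → 2328

N ≈ 2328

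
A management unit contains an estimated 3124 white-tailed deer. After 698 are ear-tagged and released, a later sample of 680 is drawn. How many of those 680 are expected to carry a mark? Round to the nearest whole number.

expected recaptures ≈ 152

Expected recaptures E[R] = M·C / N.
E[R] = 698 × 680 / 3124 = 474640 / 3124 ≈ 151.9 → 152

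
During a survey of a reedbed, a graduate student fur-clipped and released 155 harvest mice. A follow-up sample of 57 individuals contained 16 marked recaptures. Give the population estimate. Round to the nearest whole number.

If marked individuals mix randomly, R/C ≈ M/N, giving N ≈ M·C/R.
N = (155 × 57) / 16 = 8835 / 16 ≈ 552.2 → 552

N ≈ 552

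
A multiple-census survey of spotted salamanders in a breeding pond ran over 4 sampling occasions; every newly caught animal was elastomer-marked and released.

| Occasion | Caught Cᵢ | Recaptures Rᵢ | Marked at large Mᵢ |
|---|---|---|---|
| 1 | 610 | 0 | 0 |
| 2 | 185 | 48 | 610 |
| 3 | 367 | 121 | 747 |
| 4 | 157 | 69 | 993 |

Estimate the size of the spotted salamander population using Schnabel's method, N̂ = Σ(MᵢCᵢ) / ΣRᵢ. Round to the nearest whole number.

N ≈ 2281

Σ MᵢCᵢ = 0·610 + 610·185 + 747·367 + 993·157 = 0 + 112850 + 274149 + 155901 = 542900
Σ Rᵢ = 0 + 48 + 121 + 69 = 238
N̂ = 542900 / 238 ≈ 2281.1 → 2281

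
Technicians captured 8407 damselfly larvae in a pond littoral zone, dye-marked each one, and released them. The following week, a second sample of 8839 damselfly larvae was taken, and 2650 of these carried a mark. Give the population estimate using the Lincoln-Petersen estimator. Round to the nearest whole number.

N ≈ 28,041

N = (8407 × 8839) / 2650 = 74309473 / 2650 ≈ 28041.3 → 28041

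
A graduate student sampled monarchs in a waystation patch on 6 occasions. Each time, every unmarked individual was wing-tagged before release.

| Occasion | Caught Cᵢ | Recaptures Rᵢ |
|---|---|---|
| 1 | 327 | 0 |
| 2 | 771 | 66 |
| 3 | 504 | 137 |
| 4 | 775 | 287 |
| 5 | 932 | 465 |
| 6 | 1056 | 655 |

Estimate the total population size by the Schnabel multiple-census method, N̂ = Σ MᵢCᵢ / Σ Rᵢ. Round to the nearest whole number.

Marked at large before each occasion: Mᵢ = Σⱼ<ᵢ (Cⱼ − Rⱼ) → M1=0, M2=327, M3=1032, M4=1399, M5=1887, M6=2354
Σ MᵢCᵢ = 0·327 + 327·771 + 1032·504 + 1399·775 + 1887·932 + 2354·1056 = 0 + 252117 + 520128 + 1084225 + 1758684 + 2485824 = 6100978
Σ Rᵢ = 0 + 66 + 137 + 287 + 465 + 655 = 1610
N̂ = 6100978 / 1610 ≈ 3789.4 → 3789

N ≈ 3789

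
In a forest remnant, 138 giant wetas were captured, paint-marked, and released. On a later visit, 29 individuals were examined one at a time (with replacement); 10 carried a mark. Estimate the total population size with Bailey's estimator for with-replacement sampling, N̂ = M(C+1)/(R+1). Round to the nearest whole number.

N ≈ 376

N̂ = 138·(29+1)/(10+1) = 138·30/11 = 4140/11 ≈ 376.4 → 376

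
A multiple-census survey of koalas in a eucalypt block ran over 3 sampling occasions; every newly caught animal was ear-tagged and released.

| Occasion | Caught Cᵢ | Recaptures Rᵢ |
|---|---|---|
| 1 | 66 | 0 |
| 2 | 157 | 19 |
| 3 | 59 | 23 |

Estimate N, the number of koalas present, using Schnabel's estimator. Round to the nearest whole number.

N ≈ 533

Marked at large before each occasion: Mᵢ = Σⱼ<ᵢ (Cⱼ − Rⱼ) → M1=0, M2=66, M3=204
Σ MᵢCᵢ = 0·66 + 66·157 + 204·59 = 0 + 10362 + 12036 = 22398
Σ Rᵢ = 0 + 19 + 23 = 42
N̂ = 22398 / 42 ≈ 533.3 → 533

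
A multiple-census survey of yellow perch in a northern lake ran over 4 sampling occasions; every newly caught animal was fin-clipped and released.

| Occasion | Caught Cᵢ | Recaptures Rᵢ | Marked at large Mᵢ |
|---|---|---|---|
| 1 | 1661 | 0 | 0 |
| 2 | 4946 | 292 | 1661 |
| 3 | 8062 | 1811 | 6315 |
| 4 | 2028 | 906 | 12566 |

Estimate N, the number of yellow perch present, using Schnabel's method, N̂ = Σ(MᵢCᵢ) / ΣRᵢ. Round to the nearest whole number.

Σ MᵢCᵢ = 0·1661 + 1661·4946 + 6315·8062 + 12566·2028 = 0 + 8215306 + 50911530 + 25483848 = 84610684
Σ Rᵢ = 0 + 292 + 1811 + 906 = 3009
N̂ = 84610684 / 3009 ≈ 28119.2 → 28119

N ≈ 28,119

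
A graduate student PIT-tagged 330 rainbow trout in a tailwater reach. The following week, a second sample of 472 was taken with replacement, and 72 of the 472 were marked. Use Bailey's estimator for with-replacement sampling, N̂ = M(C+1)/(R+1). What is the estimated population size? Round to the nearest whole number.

N̂ = 330·(472+1)/(72+1) = 330·473/73 = 156090/73 ≈ 2138.2 → 2138

N ≈ 2138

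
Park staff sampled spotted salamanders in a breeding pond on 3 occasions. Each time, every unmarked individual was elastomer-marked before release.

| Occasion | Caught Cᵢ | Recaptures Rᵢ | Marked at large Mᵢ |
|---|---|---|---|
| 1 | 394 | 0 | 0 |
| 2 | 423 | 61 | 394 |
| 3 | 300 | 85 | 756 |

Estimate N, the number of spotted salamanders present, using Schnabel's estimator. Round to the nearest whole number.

Σ MᵢCᵢ = 0·394 + 394·423 + 756·300 = 0 + 166662 + 226800 = 393462
Σ Rᵢ = 0 + 61 + 85 = 146
N̂ = 393462 / 146 ≈ 2694.9 → 2695

N ≈ 2695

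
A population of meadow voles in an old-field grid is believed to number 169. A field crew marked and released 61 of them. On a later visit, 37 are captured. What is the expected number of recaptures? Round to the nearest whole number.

expected recaptures ≈ 13

Expected recaptures E[R] = M·C / N.
E[R] = 61 × 37 / 169 = 2257 / 169 ≈ 13.4 → 13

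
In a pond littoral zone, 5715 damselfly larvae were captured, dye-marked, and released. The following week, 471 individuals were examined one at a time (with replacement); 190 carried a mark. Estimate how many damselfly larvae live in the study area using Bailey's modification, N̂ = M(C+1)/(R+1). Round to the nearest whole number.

N ≈ 14,123

N̂ = 5715·(471+1)/(190+1) = 5715·472/191 = 2697480/191 ≈ 14122.9 → 14123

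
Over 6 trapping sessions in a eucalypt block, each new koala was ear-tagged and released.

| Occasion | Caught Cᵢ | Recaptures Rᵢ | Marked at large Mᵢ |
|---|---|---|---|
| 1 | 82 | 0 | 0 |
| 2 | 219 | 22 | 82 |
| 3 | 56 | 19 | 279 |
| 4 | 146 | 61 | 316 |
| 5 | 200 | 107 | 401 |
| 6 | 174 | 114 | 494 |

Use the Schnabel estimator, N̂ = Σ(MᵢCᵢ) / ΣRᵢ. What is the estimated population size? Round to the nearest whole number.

N ≈ 761

Σ MᵢCᵢ = 0·82 + 82·219 + 279·56 + 316·146 + 401·200 + 494·174 = 0 + 17958 + 15624 + 46136 + 80200 + 85956 = 245874
Σ Rᵢ = 0 + 22 + 19 + 61 + 107 + 114 = 323
N̂ = 245874 / 323 ≈ 761.2 → 761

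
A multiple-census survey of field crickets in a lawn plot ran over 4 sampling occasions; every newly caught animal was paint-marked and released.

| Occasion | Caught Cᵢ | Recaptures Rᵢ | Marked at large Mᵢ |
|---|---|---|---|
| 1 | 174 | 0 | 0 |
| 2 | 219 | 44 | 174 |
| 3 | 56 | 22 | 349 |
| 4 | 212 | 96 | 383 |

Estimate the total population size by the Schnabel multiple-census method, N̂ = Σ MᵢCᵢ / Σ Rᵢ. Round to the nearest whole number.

Σ MᵢCᵢ = 0·174 + 174·219 + 349·56 + 383·212 = 0 + 38106 + 19544 + 81196 = 138846
Σ Rᵢ = 0 + 44 + 22 + 96 = 162
N̂ = 138846 / 162 ≈ 857.1 → 857

N ≈ 857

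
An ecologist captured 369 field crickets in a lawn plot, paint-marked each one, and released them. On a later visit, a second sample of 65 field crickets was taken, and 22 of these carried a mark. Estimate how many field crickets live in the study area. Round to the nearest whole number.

If marked individuals mix randomly, R/C ≈ M/N, giving N ≈ M·C/R.
N = (369 × 65) / 22 = 23985 / 22 ≈ 1090.2 → 1090

N ≈ 1090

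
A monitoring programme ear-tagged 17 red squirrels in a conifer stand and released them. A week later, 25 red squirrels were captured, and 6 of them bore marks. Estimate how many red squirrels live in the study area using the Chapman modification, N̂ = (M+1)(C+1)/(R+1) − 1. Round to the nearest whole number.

N ≈ 66

N̂ = (17+1)(25+1)/(6+1) − 1 = 18·26/7 − 1
= 468/7 − 1 ≈ 66.9 − 1 ≈ 65.9 → 66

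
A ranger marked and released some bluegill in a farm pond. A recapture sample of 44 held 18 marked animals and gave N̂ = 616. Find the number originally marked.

M = 252

From N = M·C/R: M = N·R / C = 616·18 / 44 = 11088 / 44 = 252.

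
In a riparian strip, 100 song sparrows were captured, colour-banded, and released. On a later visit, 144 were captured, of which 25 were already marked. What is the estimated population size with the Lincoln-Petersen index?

N = (100 × 144) / 25 = 14400 / 25 = 576

N = 576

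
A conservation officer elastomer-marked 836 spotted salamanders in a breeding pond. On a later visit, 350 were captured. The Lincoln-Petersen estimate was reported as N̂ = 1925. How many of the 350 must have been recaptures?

From N = M·C/R: R = M·C / N = 836·350 / 1925 = 292600 / 1925 = 152.

R = 152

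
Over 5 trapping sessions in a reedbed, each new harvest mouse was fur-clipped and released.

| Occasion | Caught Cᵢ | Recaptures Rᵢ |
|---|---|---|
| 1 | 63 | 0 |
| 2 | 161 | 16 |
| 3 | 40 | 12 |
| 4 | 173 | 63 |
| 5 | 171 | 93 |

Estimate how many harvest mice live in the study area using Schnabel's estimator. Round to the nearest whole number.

N ≈ 644

Marked at large before each occasion: Mᵢ = Σⱼ<ᵢ (Cⱼ − Rⱼ) → M1=0, M2=63, M3=208, M4=236, M5=346
Σ MᵢCᵢ = 0·63 + 63·161 + 208·40 + 236·173 + 346·171 = 0 + 10143 + 8320 + 40828 + 59166 = 118457
Σ Rᵢ = 0 + 16 + 12 + 63 + 93 = 184
N̂ = 118457 / 184 ≈ 643.8 → 644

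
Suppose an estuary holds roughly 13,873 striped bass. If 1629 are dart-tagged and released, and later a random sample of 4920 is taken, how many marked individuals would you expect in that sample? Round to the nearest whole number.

expected recaptures ≈ 578

The marked fraction of the population is 1629/13873, so in a sample of 4920 expect C·(M/N) marked.
E[R] = 1629 × 4920 / 13873 = 8014680 / 13873 ≈ 577.7 → 578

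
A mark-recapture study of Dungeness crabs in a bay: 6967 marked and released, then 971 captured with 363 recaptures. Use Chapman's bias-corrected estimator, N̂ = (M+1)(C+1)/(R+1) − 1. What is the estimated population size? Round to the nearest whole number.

N̂ = (6967+1)(971+1)/(363+1) − 1 = 6968·972/364 − 1
= 6772896/364 − 1 ≈ 18606.9 − 1 ≈ 18605.9 → 18606

N ≈ 18,606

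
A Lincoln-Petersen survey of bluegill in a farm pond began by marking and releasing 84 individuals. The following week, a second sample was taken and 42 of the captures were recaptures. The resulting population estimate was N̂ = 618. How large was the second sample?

From N = M·C/R: C = N·R / M = 618·42 / 84 = 25956 / 84 = 309.

C = 309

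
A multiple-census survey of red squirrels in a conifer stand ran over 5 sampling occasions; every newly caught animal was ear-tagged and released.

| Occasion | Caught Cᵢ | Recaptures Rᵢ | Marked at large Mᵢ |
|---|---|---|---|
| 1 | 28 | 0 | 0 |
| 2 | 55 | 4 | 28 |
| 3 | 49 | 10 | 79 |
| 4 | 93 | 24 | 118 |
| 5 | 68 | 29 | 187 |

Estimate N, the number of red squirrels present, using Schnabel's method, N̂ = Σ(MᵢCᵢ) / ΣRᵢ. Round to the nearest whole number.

N ≈ 434

Σ MᵢCᵢ = 0·28 + 28·55 + 79·49 + 118·93 + 187·68 = 0 + 1540 + 3871 + 10974 + 12716 = 29101
Σ Rᵢ = 0 + 4 + 10 + 24 + 29 = 67
N̂ = 29101 / 67 ≈ 434.3 → 434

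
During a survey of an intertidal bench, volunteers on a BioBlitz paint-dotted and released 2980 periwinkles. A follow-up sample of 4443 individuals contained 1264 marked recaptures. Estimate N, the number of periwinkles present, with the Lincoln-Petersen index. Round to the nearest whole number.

N ≈ 10,475

Lincoln-Petersen assumes M/N = R/C, so N = M·C / R.
N = (2980 × 4443) / 1264 = 13240140 / 1264 ≈ 10474.8 → 10475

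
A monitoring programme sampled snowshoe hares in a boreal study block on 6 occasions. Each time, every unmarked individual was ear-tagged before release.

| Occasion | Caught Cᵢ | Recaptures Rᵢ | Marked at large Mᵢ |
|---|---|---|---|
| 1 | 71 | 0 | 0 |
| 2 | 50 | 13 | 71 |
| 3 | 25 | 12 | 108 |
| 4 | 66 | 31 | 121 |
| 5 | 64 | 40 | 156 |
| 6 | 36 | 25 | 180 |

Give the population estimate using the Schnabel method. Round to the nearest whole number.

Σ MᵢCᵢ = 0·71 + 71·50 + 108·25 + 121·66 + 156·64 + 180·36 = 0 + 3550 + 2700 + 7986 + 9984 + 6480 = 30700
Σ Rᵢ = 0 + 13 + 12 + 31 + 40 + 25 = 121
N̂ = 30700 / 121 ≈ 253.7 → 254

N ≈ 254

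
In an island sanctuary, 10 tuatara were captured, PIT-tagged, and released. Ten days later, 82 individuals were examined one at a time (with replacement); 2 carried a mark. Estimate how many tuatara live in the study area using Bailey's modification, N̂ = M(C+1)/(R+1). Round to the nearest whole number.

N ≈ 277

N̂ = 10·(82+1)/(2+1) = 10·83/3 = 830/3 ≈ 276.7 → 277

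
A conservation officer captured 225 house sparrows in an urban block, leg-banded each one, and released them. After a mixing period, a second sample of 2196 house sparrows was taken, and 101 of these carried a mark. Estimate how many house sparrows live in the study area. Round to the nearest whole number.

If marked individuals mix randomly, R/C ≈ M/N, giving N ≈ M·C/R.
N = (225 × 2196) / 101 = 494100 / 101 ≈ 4892.1 → 4892

N ≈ 4892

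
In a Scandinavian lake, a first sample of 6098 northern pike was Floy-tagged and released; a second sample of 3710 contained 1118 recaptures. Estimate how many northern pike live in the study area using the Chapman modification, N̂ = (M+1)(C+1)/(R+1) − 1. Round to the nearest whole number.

N ≈ 20,225

N̂ = (6098+1)(3710+1)/(1118+1) − 1 = 6099·3711/1119 − 1
= 22633389/1119 − 1 ≈ 20226.4 − 1 ≈ 20225.4 → 20225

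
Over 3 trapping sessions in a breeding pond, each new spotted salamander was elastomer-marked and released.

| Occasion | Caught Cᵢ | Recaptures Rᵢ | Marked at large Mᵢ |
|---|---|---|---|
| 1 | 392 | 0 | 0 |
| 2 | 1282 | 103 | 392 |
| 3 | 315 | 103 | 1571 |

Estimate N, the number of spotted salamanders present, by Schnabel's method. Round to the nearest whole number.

N ≈ 4842

Σ MᵢCᵢ = 0·392 + 392·1282 + 1571·315 = 0 + 502544 + 494865 = 997409
Σ Rᵢ = 0 + 103 + 103 = 206
N̂ = 997409 / 206 ≈ 4841.8 → 4842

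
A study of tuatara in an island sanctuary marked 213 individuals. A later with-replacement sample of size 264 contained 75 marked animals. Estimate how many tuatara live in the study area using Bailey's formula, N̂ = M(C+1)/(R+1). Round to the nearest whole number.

N ≈ 743

N̂ = 213·(264+1)/(75+1) = 213·265/76 = 56445/76 ≈ 742.7 → 743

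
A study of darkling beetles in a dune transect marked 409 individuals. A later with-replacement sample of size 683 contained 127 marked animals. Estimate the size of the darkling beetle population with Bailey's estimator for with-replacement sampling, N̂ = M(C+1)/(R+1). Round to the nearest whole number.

N̂ = 409·(683+1)/(127+1) = 409·684/128 = 279756/128 ≈ 2185.6 → 2186

N ≈ 2186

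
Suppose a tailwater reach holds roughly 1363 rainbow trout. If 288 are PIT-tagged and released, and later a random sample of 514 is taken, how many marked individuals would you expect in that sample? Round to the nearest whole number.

Expected recaptures E[R] = M·C / N.
E[R] = 288 × 514 / 1363 = 148032 / 1363 ≈ 108.6 → 109

expected recaptures ≈ 109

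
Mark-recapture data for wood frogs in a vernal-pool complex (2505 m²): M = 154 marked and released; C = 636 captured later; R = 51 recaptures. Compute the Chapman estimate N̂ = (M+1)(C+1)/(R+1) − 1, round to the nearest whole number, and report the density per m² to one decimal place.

density ≈ 0.8 wood frogs per m²

N̂ = 155·637/52 − 1 = 98735/52 − 1 ≈ 1897.8 → 1898
Density = N̂ / area = 1898 / 2505 ≈ 0.76 → 0.8 per m²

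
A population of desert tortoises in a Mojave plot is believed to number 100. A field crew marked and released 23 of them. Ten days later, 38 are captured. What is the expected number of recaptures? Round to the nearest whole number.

expected recaptures ≈ 9

The marked fraction of the population is 23/100, so in a sample of 38 expect C·(M/N) marked.
E[R] = 23 × 38 / 100 = 874 / 100 ≈ 8.7 → 9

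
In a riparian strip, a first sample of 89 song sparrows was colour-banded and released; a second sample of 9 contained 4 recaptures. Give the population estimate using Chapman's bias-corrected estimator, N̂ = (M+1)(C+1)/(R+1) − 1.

N̂ = (89+1)(9+1)/(4+1) − 1 = 90·10/5 − 1
= 900/5 − 1 = 180 − 1 = 179

N = 179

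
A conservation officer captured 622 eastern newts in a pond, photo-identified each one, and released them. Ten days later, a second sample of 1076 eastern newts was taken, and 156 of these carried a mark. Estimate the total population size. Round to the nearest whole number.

N ≈ 4290

N = (622 × 1076) / 156 = 669272 / 156 ≈ 4290.2 → 4290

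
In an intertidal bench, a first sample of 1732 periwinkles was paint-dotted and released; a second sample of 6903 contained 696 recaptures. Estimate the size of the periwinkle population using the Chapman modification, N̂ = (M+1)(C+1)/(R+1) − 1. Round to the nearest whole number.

N ≈ 17,165

N̂ = (1732+1)(6903+1)/(696+1) − 1 = 1733·6904/697 − 1
= 11964632/697 − 1 ≈ 17165.9 − 1 ≈ 17164.9 → 17165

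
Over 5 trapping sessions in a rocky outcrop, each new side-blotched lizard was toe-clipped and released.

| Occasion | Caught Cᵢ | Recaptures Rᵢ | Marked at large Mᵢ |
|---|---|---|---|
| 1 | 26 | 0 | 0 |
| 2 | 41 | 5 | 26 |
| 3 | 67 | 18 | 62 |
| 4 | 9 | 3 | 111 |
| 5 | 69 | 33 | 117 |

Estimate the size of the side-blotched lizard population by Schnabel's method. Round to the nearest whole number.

N ≈ 242

Σ MᵢCᵢ = 0·26 + 26·41 + 62·67 + 111·9 + 117·69 = 0 + 1066 + 4154 + 999 + 8073 = 14292
Σ Rᵢ = 0 + 5 + 18 + 3 + 33 = 59
N̂ = 14292 / 59 ≈ 242.2 → 242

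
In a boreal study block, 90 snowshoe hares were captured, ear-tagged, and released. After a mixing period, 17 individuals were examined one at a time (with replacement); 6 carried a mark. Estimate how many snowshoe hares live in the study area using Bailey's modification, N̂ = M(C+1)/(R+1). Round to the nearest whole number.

N ≈ 231

N̂ = 90·(17+1)/(6+1) = 90·18/7 = 1620/7 ≈ 231.4 → 231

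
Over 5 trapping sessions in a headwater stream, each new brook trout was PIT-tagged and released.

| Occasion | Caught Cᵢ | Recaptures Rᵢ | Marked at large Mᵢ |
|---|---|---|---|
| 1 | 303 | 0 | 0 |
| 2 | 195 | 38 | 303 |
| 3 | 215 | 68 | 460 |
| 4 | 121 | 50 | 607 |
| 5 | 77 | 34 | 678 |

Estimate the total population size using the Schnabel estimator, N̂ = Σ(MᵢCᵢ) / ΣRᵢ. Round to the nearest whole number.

Σ MᵢCᵢ = 0·303 + 303·195 + 460·215 + 607·121 + 678·77 = 0 + 59085 + 98900 + 73447 + 52206 = 283638
Σ Rᵢ = 0 + 38 + 68 + 50 + 34 = 190
N̂ = 283638 / 190 ≈ 1492.8 → 1493

N ≈ 1493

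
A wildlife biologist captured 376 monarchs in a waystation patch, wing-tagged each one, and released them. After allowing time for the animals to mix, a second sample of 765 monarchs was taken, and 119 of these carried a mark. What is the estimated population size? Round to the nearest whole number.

N ≈ 2417

N = (376 × 765) / 119 = 287640 / 119 ≈ 2417.1 → 2417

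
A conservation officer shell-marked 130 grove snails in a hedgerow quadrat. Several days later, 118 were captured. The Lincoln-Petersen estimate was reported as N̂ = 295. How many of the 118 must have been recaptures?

R = 52

From N = M·C/R: R = M·C / N = 130·118 / 295 = 15340 / 295 = 52.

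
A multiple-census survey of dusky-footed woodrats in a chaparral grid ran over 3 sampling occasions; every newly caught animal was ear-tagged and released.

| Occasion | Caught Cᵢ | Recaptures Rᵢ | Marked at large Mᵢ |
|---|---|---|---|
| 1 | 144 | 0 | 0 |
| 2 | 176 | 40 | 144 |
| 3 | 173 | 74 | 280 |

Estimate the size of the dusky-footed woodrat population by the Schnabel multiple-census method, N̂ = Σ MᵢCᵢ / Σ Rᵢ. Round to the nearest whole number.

Σ MᵢCᵢ = 0·144 + 144·176 + 280·173 = 0 + 25344 + 48440 = 73784
Σ Rᵢ = 0 + 40 + 74 = 114
N̂ = 73784 / 114 ≈ 647.2 → 647

N ≈ 647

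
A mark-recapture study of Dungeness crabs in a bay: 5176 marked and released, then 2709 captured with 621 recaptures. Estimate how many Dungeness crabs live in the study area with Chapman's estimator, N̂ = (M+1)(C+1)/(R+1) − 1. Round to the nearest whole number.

N ≈ 22,555

N̂ = (5176+1)(2709+1)/(621+1) − 1 = 5177·2710/622 − 1
= 14029670/622 − 1 ≈ 22555.7 − 1 ≈ 22554.7 → 22555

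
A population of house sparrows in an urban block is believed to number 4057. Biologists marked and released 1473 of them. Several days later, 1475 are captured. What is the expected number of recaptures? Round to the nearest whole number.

expected recaptures ≈ 536

Expected recaptures E[R] = M·C / N.
E[R] = 1473 × 1475 / 4057 = 2172675 / 4057 ≈ 535.5 → 536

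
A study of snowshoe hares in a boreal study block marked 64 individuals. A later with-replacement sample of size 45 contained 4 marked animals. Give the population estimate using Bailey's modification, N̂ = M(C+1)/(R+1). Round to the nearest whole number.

N̂ = 64·(45+1)/(4+1) = 64·46/5 = 2944/5 ≈ 588.8 → 589

N ≈ 589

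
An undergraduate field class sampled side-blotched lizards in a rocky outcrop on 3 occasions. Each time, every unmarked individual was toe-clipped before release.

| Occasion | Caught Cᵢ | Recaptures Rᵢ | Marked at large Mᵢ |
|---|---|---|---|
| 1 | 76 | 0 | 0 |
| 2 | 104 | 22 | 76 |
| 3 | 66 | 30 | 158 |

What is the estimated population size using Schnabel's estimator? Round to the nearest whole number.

N ≈ 353

Σ MᵢCᵢ = 0·76 + 76·104 + 158·66 = 0 + 7904 + 10428 = 18332
Σ Rᵢ = 0 + 22 + 30 = 52
N̂ = 18332 / 52 ≈ 352.5 → 353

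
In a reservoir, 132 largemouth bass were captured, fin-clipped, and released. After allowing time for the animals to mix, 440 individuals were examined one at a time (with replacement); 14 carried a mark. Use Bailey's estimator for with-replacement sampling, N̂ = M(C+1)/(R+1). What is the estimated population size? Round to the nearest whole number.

N ≈ 3881

N̂ = 132·(440+1)/(14+1) = 132·441/15 = 58212/15 ≈ 3880.8 → 3881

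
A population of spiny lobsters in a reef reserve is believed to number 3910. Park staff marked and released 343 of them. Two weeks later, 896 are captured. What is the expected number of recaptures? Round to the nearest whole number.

expected recaptures ≈ 79

The marked fraction of the population is 343/3910, so in a sample of 896 expect C·(M/N) marked.
E[R] = 343 × 896 / 3910 = 307328 / 3910 ≈ 78.6 → 79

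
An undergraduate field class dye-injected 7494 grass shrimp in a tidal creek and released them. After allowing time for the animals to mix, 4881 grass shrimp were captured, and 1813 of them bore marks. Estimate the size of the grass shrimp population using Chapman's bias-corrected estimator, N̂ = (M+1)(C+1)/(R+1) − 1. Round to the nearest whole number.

N̂ = (7494+1)(4881+1)/(1813+1) − 1 = 7495·4882/1814 − 1
= 36590590/1814 − 1 ≈ 20171.2 − 1 ≈ 20170.2 → 20170

N ≈ 20,170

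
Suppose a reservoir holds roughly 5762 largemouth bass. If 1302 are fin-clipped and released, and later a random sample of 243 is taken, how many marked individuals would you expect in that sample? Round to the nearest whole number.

expected recaptures ≈ 55

The marked fraction of the population is 1302/5762, so in a sample of 243 expect C·(M/N) marked.
E[R] = 1302 × 243 / 5762 = 316386 / 5762 ≈ 54.9 → 55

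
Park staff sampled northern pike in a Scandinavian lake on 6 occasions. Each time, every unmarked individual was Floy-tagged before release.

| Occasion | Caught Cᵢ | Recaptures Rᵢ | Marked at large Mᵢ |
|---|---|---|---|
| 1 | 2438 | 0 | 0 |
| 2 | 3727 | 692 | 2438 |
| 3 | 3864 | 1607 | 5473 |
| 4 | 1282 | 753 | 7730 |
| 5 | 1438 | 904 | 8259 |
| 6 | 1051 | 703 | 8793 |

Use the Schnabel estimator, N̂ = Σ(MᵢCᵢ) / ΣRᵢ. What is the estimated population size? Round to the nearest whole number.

Σ MᵢCᵢ = 0·2438 + 2438·3727 + 5473·3864 + 7730·1282 + 8259·1438 + 8793·1051 = 0 + 9086426 + 21147672 + 9909860 + 11876442 + 9241443 = 61261843
Σ Rᵢ = 0 + 692 + 1607 + 753 + 904 + 703 = 4659
N̂ = 61261843 / 4659 ≈ 13149.1 → 13149

N ≈ 13,149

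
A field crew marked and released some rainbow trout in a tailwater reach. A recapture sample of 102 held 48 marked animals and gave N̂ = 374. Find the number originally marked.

From N = M·C/R: M = N·R / C = 374·48 / 102 = 17952 / 102 = 176.

M = 176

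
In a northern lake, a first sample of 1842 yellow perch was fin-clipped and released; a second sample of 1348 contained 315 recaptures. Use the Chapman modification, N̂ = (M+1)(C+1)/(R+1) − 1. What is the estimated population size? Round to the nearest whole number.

N ≈ 7867

N̂ = (1842+1)(1348+1)/(315+1) − 1 = 1843·1349/316 − 1
= 2486207/316 − 1 ≈ 7867.7 − 1 ≈ 7866.7 → 7867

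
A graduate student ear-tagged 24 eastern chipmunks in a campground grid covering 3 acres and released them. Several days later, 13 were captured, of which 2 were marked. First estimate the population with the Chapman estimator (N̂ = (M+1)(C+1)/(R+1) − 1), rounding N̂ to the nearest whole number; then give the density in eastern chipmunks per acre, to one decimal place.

density ≈ 38.7 eastern chipmunks per acre

N̂ = 25·14/3 − 1 = 350/3 − 1 ≈ 115.7 → 116
Density = N̂ / area = 116 / 3 ≈ 38.67 → 38.7 per acre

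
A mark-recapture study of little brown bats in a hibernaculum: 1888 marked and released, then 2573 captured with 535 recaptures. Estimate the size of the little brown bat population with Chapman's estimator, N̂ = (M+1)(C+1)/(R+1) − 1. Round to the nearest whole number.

N̂ = (1888+1)(2573+1)/(535+1) − 1 = 1889·2574/536 − 1
= 4862286/536 − 1 ≈ 9071.4 − 1 ≈ 9070.4 → 9070

N ≈ 9070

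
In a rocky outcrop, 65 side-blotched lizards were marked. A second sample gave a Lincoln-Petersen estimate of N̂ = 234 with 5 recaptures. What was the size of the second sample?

C = 18

From N = M·C/R: C = N·R / M = 234·5 / 65 = 1170 / 65 = 18.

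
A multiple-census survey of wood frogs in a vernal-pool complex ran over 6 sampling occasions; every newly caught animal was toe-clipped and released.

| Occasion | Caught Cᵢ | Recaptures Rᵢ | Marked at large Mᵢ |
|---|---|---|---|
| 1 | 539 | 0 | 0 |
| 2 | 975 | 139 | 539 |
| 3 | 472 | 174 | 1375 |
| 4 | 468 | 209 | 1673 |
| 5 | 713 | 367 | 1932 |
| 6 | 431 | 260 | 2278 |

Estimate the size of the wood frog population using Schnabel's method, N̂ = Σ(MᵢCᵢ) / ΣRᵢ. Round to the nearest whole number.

Σ MᵢCᵢ = 0·539 + 539·975 + 1375·472 + 1673·468 + 1932·713 + 2278·431 = 0 + 525525 + 649000 + 782964 + 1377516 + 981818 = 4316823
Σ Rᵢ = 0 + 139 + 174 + 209 + 367 + 260 = 1149
N̂ = 4316823 / 1149 ≈ 3757.0 → 3757

N ≈ 3757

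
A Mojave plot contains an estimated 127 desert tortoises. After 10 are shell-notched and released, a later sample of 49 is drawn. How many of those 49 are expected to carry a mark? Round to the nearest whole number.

expected recaptures ≈ 4

Expected recaptures E[R] = M·C / N.
E[R] = 10 × 49 / 127 = 490 / 127 ≈ 3.9 → 4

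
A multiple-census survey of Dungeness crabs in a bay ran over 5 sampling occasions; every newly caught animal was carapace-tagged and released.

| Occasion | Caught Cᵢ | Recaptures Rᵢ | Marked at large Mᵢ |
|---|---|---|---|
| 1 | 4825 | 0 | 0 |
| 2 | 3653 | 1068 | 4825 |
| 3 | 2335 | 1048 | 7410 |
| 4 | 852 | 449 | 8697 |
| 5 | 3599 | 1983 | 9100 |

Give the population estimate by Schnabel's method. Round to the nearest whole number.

Σ MᵢCᵢ = 0·4825 + 4825·3653 + 7410·2335 + 8697·852 + 9100·3599 = 0 + 17625725 + 17302350 + 7409844 + 32750900 = 75088819
Σ Rᵢ = 0 + 1068 + 1048 + 449 + 1983 = 4548
N̂ = 75088819 / 4548 ≈ 16510.3 → 16510

N ≈ 16,510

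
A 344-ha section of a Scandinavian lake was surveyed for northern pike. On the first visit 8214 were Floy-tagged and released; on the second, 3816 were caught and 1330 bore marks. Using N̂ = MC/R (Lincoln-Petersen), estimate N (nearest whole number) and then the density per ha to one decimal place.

density ≈ 68.5 northern pike per ha

N̂ = 8214·3816/1330 = 31344624/1330 ≈ 23567.4 → 23567
Density = N̂ / area = 23567 / 344 ≈ 68.51 → 68.5 per ha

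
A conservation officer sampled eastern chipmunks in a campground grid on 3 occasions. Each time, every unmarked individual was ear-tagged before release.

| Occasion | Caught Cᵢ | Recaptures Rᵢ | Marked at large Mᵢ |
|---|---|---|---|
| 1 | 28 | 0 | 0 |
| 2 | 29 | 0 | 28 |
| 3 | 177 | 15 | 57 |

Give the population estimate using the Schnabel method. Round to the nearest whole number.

N ≈ 727

Σ MᵢCᵢ = 0·28 + 28·29 + 57·177 = 0 + 812 + 10089 = 10901
Σ Rᵢ = 0 + 0 + 15 = 15
N̂ = 10901 / 15 ≈ 726.7 → 727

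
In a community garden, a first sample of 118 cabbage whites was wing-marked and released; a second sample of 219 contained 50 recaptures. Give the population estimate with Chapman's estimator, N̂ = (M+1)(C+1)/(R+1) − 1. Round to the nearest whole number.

N̂ = (118+1)(219+1)/(50+1) − 1 = 119·220/51 − 1
= 26180/51 − 1 ≈ 513.3 − 1 ≈ 512.3 → 512

N ≈ 512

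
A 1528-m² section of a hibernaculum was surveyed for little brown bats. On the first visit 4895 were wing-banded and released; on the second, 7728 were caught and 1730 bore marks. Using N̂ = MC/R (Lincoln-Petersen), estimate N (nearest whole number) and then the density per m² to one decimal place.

density ≈ 14.3 little brown bats per m²

N̂ = 4895·7728/1730 = 37828560/1730 ≈ 21866.2 → 21866
Density = N̂ / area = 21866 / 1528 ≈ 14.31 → 14.3 per m²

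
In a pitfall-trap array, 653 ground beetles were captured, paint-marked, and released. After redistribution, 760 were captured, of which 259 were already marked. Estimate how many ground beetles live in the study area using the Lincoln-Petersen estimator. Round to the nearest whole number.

The marked fraction in the recapture sample should equal the marked fraction in the population: 259/760 = 653/N.
N = (653 × 760) / 259 = 496280 / 259 ≈ 1916.1 → 1916

N ≈ 1916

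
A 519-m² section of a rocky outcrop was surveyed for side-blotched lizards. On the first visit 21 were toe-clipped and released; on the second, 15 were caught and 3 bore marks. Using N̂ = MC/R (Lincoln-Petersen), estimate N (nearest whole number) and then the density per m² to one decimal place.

density ≈ 0.2 side-blotched lizards per m²

N̂ = 21·15/3 = 315/3 = 105
Density = N̂ / area = 105 / 519 ≈ 0.20 → 0.2 per m²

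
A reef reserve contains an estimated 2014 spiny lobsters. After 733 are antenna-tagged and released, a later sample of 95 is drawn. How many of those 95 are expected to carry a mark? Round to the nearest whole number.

expected recaptures ≈ 35

The marked fraction of the population is 733/2014, so in a sample of 95 expect C·(M/N) marked.
E[R] = 733 × 95 / 2014 = 69635 / 2014 ≈ 34.6 → 35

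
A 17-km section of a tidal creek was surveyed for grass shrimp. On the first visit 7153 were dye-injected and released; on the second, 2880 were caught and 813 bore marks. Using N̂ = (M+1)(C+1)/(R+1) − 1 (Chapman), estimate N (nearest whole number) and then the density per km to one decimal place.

density ≈ 1489.4 grass shrimp per km

N̂ = 7154·2881/814 − 1 = 20610674/814 − 1 ≈ 25319.2 → 25319
Density = N̂ / area = 25319 / 17 ≈ 1489.35 → 1489.4 per km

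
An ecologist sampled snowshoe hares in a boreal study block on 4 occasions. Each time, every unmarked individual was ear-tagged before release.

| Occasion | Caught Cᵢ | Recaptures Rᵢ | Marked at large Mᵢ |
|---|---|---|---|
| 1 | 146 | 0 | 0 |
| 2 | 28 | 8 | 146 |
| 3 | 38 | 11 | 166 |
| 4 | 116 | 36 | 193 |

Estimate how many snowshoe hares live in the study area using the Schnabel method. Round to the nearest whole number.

N ≈ 596

Σ MᵢCᵢ = 0·146 + 146·28 + 166·38 + 193·116 = 0 + 4088 + 6308 + 22388 = 32784
Σ Rᵢ = 0 + 8 + 11 + 36 = 55
N̂ = 32784 / 55 ≈ 596.1 → 596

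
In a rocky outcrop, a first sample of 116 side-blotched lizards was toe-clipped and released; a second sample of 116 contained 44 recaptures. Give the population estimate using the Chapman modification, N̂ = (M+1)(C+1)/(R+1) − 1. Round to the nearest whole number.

N ≈ 303

N̂ = (116+1)(116+1)/(44+1) − 1 = 117·117/45 − 1
= 13689/45 − 1 ≈ 304.2 − 1 ≈ 303.2 → 303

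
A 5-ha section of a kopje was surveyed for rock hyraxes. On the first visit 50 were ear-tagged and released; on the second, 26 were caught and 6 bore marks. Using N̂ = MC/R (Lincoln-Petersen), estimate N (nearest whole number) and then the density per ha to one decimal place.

N̂ = 50·26/6 = 1300/6 ≈ 216.7 → 217
Density = N̂ / area = 217 / 5 ≈ 43.40 → 43.4 per ha

density ≈ 43.4 rock hyraxes per ha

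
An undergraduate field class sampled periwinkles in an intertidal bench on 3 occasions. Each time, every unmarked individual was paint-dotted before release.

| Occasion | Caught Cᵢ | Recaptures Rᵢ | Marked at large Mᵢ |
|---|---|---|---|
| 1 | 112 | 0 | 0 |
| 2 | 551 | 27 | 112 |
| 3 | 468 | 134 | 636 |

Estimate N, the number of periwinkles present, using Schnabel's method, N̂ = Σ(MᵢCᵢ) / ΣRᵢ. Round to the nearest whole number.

N ≈ 2232

Σ MᵢCᵢ = 0·112 + 112·551 + 636·468 = 0 + 61712 + 297648 = 359360
Σ Rᵢ = 0 + 27 + 134 = 161
N̂ = 359360 / 161 ≈ 2232.0 → 2232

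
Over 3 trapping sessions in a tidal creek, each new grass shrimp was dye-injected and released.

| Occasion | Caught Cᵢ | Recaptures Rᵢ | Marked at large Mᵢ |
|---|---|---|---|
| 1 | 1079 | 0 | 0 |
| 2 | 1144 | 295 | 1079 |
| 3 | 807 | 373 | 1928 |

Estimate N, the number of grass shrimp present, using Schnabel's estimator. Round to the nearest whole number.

Σ MᵢCᵢ = 0·1079 + 1079·1144 + 1928·807 = 0 + 1234376 + 1555896 = 2790272
Σ Rᵢ = 0 + 295 + 373 = 668
N̂ = 2790272 / 668 ≈ 4177.1 → 4177

N ≈ 4177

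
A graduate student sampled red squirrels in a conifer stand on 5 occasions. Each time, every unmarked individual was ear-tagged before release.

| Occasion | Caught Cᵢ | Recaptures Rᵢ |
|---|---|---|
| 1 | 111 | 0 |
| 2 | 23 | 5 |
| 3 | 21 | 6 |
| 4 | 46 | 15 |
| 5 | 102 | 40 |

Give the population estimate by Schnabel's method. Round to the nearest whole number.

Marked at large before each occasion: Mᵢ = Σⱼ<ᵢ (Cⱼ − Rⱼ) → M1=0, M2=111, M3=129, M4=144, M5=175
Σ MᵢCᵢ = 0·111 + 111·23 + 129·21 + 144·46 + 175·102 = 0 + 2553 + 2709 + 6624 + 17850 = 29736
Σ Rᵢ = 0 + 5 + 6 + 15 + 40 = 66
N̂ = 29736 / 66 ≈ 450.5 → 451

N ≈ 451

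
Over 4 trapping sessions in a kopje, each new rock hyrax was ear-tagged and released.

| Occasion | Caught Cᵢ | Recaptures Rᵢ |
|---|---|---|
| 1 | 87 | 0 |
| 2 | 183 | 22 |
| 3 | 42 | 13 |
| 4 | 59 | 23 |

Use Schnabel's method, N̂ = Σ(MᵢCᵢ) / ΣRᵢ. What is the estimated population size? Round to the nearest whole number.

Marked at large before each occasion: Mᵢ = Σⱼ<ᵢ (Cⱼ − Rⱼ) → M1=0, M2=87, M3=248, M4=277
Σ MᵢCᵢ = 0·87 + 87·183 + 248·42 + 277·59 = 0 + 15921 + 10416 + 16343 = 42680
Σ Rᵢ = 0 + 22 + 13 + 23 = 58
N̂ = 42680 / 58 ≈ 735.9 → 736

N ≈ 736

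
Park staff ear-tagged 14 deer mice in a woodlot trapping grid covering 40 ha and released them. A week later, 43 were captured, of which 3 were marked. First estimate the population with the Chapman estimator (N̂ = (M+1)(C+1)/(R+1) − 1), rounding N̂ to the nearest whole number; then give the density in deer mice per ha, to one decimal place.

density ≈ 4.1 deer mice per ha

N̂ = 15·44/4 − 1 = 660/4 − 1 = 164
Density = N̂ / area = 164 / 40 ≈ 4.10 → 4.1 per ha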